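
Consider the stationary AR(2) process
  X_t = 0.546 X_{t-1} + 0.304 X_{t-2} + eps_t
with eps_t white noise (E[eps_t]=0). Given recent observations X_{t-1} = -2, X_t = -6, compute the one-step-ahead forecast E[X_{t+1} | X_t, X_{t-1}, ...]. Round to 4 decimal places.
E[X_{t+1} \mid \mathcal F_t] = -3.8840

For an AR(p) model X_t = c + sum_i phi_i X_{t-i} + eps_t, the
one-step-ahead conditional mean is
  E[X_{t+1} | X_t, ...] = c + sum_i phi_i X_{t+1-i}.
Substitute known values:
  E[X_{t+1} | ...] = (0.546) * (-6) + (0.304) * (-2)
                   = -3.8840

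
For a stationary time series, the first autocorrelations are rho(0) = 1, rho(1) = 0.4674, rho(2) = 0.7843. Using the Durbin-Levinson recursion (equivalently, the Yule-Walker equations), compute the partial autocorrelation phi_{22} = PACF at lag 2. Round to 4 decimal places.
\phi_{22} = 0.7240

The PACF at lag k is phi_{kk}, the last component of the solution
to the Yule-Walker system G_k phi = r_k where
  (G_k)_{ij} = rho(|i - j|), (r_k)_i = rho(i), i,j = 1..k.
Equivalently, Durbin-Levinson gives phi_{kk} iteratively:
  phi_{11} = rho(1)
  phi_{kk} = [rho(k) - sum_{j=1..k-1} phi_{k-1,j} rho(k-j)]
            / [1 - sum_{j=1..k-1} phi_{k-1,j} rho(j)],
  phi_{k,j} = phi_{k-1,j} - phi_{kk} phi_{k-1,k-j},  j = 1..k-1.
Step k = 1:
  phi_11 = rho(1) = 0.4674.
Step k = 2:
  phi_22 = [rho(2) - phi_11 rho(1)] / [1 - phi_11 rho(1)] = [0.7843 - (0.4674)(0.4674)] / [1 - (0.4674)(0.4674)]
         = 0.56583724 / 0.78153724 = 0.724.
Therefore phi_{22} = 0.7240.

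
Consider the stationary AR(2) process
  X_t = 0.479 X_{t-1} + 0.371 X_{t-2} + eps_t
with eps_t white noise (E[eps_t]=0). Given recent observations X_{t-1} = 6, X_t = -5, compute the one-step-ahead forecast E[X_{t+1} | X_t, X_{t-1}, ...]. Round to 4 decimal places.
E[X_{t+1} \mid \mathcal F_t] = -0.1690

For an AR(p) model X_t = c + sum_i phi_i X_{t-i} + eps_t, the
one-step-ahead conditional mean is
  E[X_{t+1} | X_t, ...] = c + sum_i phi_i X_{t+1-i}.
Substitute known values:
  E[X_{t+1} | ...] = (0.479) * (-5) + (0.371) * (6)
                   = -0.1690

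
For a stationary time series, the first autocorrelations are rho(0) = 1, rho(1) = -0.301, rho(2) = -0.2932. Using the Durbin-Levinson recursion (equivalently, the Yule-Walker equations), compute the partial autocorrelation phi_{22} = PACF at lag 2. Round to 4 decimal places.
\phi_{22} = -0.4220

The PACF at lag k is phi_{kk}, the last component of the solution
to the Yule-Walker system G_k phi = r_k where
  (G_k)_{ij} = rho(|i - j|), (r_k)_i = rho(i), i,j = 1..k.
Equivalently, Durbin-Levinson gives phi_{kk} iteratively:
  phi_{11} = rho(1)
  phi_{kk} = [rho(k) - sum_{j=1..k-1} phi_{k-1,j} rho(k-j)]
            / [1 - sum_{j=1..k-1} phi_{k-1,j} rho(j)],
  phi_{k,j} = phi_{k-1,j} - phi_{kk} phi_{k-1,k-j},  j = 1..k-1.
Step k = 1:
  phi_11 = rho(1) = -0.301.
Step k = 2:
  phi_22 = [rho(2) - phi_11 rho(1)] / [1 - phi_11 rho(1)] = [-0.2932 - (-0.301)(-0.301)] / [1 - (-0.301)(-0.301)]
         = -0.383801 / 0.909399 = -0.422.
Therefore phi_{22} = -0.4220.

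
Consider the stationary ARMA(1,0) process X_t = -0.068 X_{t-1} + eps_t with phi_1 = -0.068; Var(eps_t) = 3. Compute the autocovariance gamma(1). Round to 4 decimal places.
\gamma(1) = -0.2049

Multiply the model equation by X_{t-k} and take expectations. With theta_0 = psi_0 = 1 and psi_j the MA(infinity) weights, this gives
  gamma(k) - sum_i phi_i gamma(k-i) = c_k,
  c_k = sigma^2 * sum_{j=k..q} theta_j psi_{j-k}   (c_k = 0 for k > q),
using gamma(-m) = gamma(m).
Pure AR (q = 0): c_0 = sigma^2 = 3, c_k = 0 for k >= 1.
Equations for k = 0 and k = 1 (AR order 1):
  gamma(0) = phi_1 gamma(1) + c_0
  gamma(1) = phi_1 gamma(0) + c_1
Substituting the second into the first: gamma(0) (1 - phi_1^2) = c_0 + phi_1 c_1, so
  gamma(0) = c_0 / (1 - phi_1^2) = 3 / (1 - (-0.068)^2) = 3 / 0.995376 = 3.013936.
  gamma(1) = phi_1 gamma(0) = (-0.068)(3.013936) = -0.204948.
Therefore gamma(1) = -0.2049 (to 4 decimal places).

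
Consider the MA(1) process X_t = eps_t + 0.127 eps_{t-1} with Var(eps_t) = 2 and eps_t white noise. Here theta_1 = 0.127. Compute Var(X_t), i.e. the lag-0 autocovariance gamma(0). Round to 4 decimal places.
\gamma(0) = 2.0323

For an MA(q) process X_t = eps_t + sum_i theta_i eps_{t-i} with
Var(eps_t) = sigma^2, the variance is
  gamma(0) = sigma^2 * (1 + sum_i theta_i^2).
  sum_i theta_i^2 = (0.127)^2 = 0.016129.
  gamma(0) = 2 * (1 + 0.016129) = 2 * 1.016129 = 2.032258, which rounds to 2.0323.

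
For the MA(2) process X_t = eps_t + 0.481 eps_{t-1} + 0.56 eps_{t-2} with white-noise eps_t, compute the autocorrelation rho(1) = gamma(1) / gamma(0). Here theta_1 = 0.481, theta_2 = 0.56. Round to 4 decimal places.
\rho(1) = 0.4857

For an MA(q) process with theta_0 = 1, the autocovariance is
  gamma(k) = sigma^2 * sum_{i=0..q-k} theta_i * theta_{i+k},
and rho(k) = gamma(k) / gamma(0). Sigma^2 cancels.
  numerator   = (1)*(0.481) + (0.481)*(0.56) = 0.75036.
  denominator = (1)^2 + (0.481)^2 + (0.56)^2 = 1.544961.
  rho(1) = 0.75036 / 1.544961 = 0.4857.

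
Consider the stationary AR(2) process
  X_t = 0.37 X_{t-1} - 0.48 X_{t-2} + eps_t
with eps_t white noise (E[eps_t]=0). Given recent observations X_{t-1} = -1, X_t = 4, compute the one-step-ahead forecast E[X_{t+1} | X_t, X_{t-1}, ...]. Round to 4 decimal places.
E[X_{t+1} \mid \mathcal F_t] = 1.9600

For an AR(p) model X_t = c + sum_i phi_i X_{t-i} + eps_t, the
one-step-ahead conditional mean is
  E[X_{t+1} | X_t, ...] = c + sum_i phi_i X_{t+1-i}.
Substitute known values:
  E[X_{t+1} | ...] = (0.37) * (4) + (-0.48) * (-1)
                   = 1.9600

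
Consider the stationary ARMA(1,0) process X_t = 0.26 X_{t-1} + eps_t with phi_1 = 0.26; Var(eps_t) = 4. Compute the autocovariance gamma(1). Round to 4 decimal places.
\gamma(1) = 1.1154

Multiply the model equation by X_{t-k} and take expectations. With theta_0 = psi_0 = 1 and psi_j the MA(infinity) weights, this gives
  gamma(k) - sum_i phi_i gamma(k-i) = c_k,
  c_k = sigma^2 * sum_{j=k..q} theta_j psi_{j-k}   (c_k = 0 for k > q),
using gamma(-m) = gamma(m).
Pure AR (q = 0): c_0 = sigma^2 = 4, c_k = 0 for k >= 1.
Equations for k = 0 and k = 1 (AR order 1):
  gamma(0) = phi_1 gamma(1) + c_0
  gamma(1) = phi_1 gamma(0) + c_1
Substituting the second into the first: gamma(0) (1 - phi_1^2) = c_0 + phi_1 c_1, so
  gamma(0) = c_0 / (1 - phi_1^2) = 4 / (1 - (0.26)^2) = 4 / 0.9324 = 4.290004.
  gamma(1) = phi_1 gamma(0) = (0.26)(4.290004) = 1.115401.
Therefore gamma(1) = 1.1154 (to 4 decimal places).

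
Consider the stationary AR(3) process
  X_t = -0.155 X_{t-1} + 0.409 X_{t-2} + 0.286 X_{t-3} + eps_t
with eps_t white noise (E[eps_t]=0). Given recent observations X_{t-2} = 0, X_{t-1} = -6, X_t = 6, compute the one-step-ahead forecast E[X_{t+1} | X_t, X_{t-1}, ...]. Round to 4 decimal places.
E[X_{t+1} \mid \mathcal F_t] = -3.3840

For an AR(p) model X_t = c + sum_i phi_i X_{t-i} + eps_t, the
one-step-ahead conditional mean is
  E[X_{t+1} | X_t, ...] = c + sum_i phi_i X_{t+1-i}.
Substitute known values:
  E[X_{t+1} | ...] = (-0.155) * (6) + (0.409) * (-6) + (0.286) * (0)
                   = -3.3840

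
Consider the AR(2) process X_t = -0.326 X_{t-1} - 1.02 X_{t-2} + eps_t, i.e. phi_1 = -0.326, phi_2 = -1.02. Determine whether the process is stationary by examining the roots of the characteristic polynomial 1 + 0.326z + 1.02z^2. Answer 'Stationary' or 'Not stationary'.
\text{Not stationary}

The AR(p) characteristic polynomial is P(z) = 1 + 0.326z + 1.02z^2.
Stationarity requires all roots to lie outside the unit circle, i.e. |z| > 1 for every root.
Set 1 + (0.326) z + (1.02) z^2 = 0, i.e. a z^2 + b z + c = 0 with a = 1.02, b = 0.326, c = 1.
Discriminant D = b^2 - 4ac = (0.326)^2 - 4*(1.02)*1 = 0.106276 - (4.08) = -3.973724.
D < 0, so the roots are the complex-conjugate pair z = (-b +/- i sqrt(-D)) / (2a) = -0.1598 +/- 0.9772i.
For a conjugate pair |z|^2 = z * conj(z) = (product of roots) = c/a = 1/(1.02) = 0.980392, so |z| = sqrt(0.980392) = 0.9901 for both roots.
Moduli of all roots: 0.9901, 0.9901.
All moduli strictly greater than 1? No.
Verdict: Not stationary.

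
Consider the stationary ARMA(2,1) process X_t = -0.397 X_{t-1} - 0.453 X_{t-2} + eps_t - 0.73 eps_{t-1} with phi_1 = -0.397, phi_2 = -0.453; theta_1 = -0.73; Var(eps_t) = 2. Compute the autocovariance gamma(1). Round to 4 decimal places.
\gamma(1) = -2.4402

Multiply the model equation by X_{t-k} and take expectations. With theta_0 = psi_0 = 1 and psi_j the MA(infinity) weights, this gives
  gamma(k) - sum_i phi_i gamma(k-i) = c_k,
  c_k = sigma^2 * sum_{j=k..q} theta_j psi_{j-k}   (c_k = 0 for k > q),
using gamma(-m) = gamma(m).
psi-weights needed (psi_j = theta_j + sum_i phi_i psi_{j-i}):
  psi_1 = theta_1 + phi_1 = -0.73 + (-0.397) = -1.127
Right-hand sides:
  c_0 = sigma^2 (1 + theta_1 psi_1) = 2 * (1 + (-0.73)(-1.127)) = 2 * 1.82271 = 3.64542
  c_1 = sigma^2 theta_1 = 2 * (-0.73) = -1.46
  c_2 = 0
Equations for k = 0, 1, 2 (AR order 2, c_2 = 0):
  (E0) gamma(0) = phi_1 gamma(1) + phi_2 gamma(2) + c_0
  (E1) gamma(1) = phi_1 gamma(0) + phi_2 gamma(1) + c_1
  (E2) gamma(2) = phi_1 gamma(1) + phi_2 gamma(0)
From (E1): gamma(1) = A gamma(0) + B with
  A = phi_1 / (1 - phi_2) = -0.397 / 1.453 = -0.273228,   B = c_1 / (1 - phi_2) = -1.46 / 1.453 = -1.004818.
Insert (E2) into (E0): gamma(0) (1 - phi_2^2) = phi_1 (1 + phi_2) gamma(1) + c_0.
  phi_1 (1 + phi_2) = (-0.397)(0.547) = -0.217159,   1 - phi_2^2 = 0.794791.
Replace gamma(1) by A gamma(0) + B and collect gamma(0):
  gamma(0) [0.794791 - (-0.217159)(-0.273228)] = (-0.217159)(-1.004818) + 3.64542
  gamma(0) * 0.735457 = 3.863625
  gamma(0) = 3.863625 / 0.735457 = 5.253366.
  gamma(1) = A gamma(0) + B = (-0.273228)(5.253366) + (-1.004818) = -2.440183.
Therefore gamma(1) = -2.4402 (to 4 decimal places).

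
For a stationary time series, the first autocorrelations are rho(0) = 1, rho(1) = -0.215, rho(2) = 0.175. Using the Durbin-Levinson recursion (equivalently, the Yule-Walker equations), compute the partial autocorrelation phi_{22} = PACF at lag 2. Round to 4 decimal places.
\phi_{22} = 0.1350

The PACF at lag k is phi_{kk}, the last component of the solution
to the Yule-Walker system G_k phi = r_k where
  (G_k)_{ij} = rho(|i - j|), (r_k)_i = rho(i), i,j = 1..k.
Equivalently, Durbin-Levinson gives phi_{kk} iteratively:
  phi_{11} = rho(1)
  phi_{kk} = [rho(k) - sum_{j=1..k-1} phi_{k-1,j} rho(k-j)]
            / [1 - sum_{j=1..k-1} phi_{k-1,j} rho(j)],
  phi_{k,j} = phi_{k-1,j} - phi_{kk} phi_{k-1,k-j},  j = 1..k-1.
Step k = 1:
  phi_11 = rho(1) = -0.215.
Step k = 2:
  phi_22 = [rho(2) - phi_11 rho(1)] / [1 - phi_11 rho(1)] = [0.175 - (-0.215)(-0.215)] / [1 - (-0.215)(-0.215)]
         = 0.128775 / 0.953775 = 0.135.
Therefore phi_{22} = 0.1350.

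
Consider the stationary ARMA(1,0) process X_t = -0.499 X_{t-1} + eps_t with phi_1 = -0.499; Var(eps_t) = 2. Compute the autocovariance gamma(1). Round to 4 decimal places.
\gamma(1) = -1.3289

Multiply the model equation by X_{t-k} and take expectations. With theta_0 = psi_0 = 1 and psi_j the MA(infinity) weights, this gives
  gamma(k) - sum_i phi_i gamma(k-i) = c_k,
  c_k = sigma^2 * sum_{j=k..q} theta_j psi_{j-k}   (c_k = 0 for k > q),
using gamma(-m) = gamma(m).
Pure AR (q = 0): c_0 = sigma^2 = 2, c_k = 0 for k >= 1.
Equations for k = 0 and k = 1 (AR order 1):
  gamma(0) = phi_1 gamma(1) + c_0
  gamma(1) = phi_1 gamma(0) + c_1
Substituting the second into the first: gamma(0) (1 - phi_1^2) = c_0 + phi_1 c_1, so
  gamma(0) = c_0 / (1 - phi_1^2) = 2 / (1 - (-0.499)^2) = 2 / 0.750999 = 2.663119.
  gamma(1) = phi_1 gamma(0) = (-0.499)(2.663119) = -1.328897.
Therefore gamma(1) = -1.3289 (to 4 decimal places).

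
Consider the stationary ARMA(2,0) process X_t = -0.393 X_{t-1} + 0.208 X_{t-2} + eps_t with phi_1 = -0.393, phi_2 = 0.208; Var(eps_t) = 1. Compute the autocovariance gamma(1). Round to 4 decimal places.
\gamma(1) = -0.6881

Multiply the model equation by X_{t-k} and take expectations. With theta_0 = psi_0 = 1 and psi_j the MA(infinity) weights, this gives
  gamma(k) - sum_i phi_i gamma(k-i) = c_k,
  c_k = sigma^2 * sum_{j=k..q} theta_j psi_{j-k}   (c_k = 0 for k > q),
using gamma(-m) = gamma(m).
Pure AR (q = 0): c_0 = sigma^2 = 1, c_k = 0 for k >= 1.
Equations for k = 0, 1, 2 (AR order 2, c_2 = 0):
  (E0) gamma(0) = phi_1 gamma(1) + phi_2 gamma(2) + c_0
  (E1) gamma(1) = phi_1 gamma(0) + phi_2 gamma(1) + c_1
  (E2) gamma(2) = phi_1 gamma(1) + phi_2 gamma(0)
From (E1): gamma(1) = A gamma(0) + B with
  A = phi_1 / (1 - phi_2) = -0.393 / 0.792 = -0.496212,   B = c_1 / (1 - phi_2) = 0 / 0.792 = 0.
Insert (E2) into (E0): gamma(0) (1 - phi_2^2) = phi_1 (1 + phi_2) gamma(1) + c_0.
  phi_1 (1 + phi_2) = (-0.393)(1.208) = -0.474744,   1 - phi_2^2 = 0.956736.
Replace gamma(1) by A gamma(0) + B and collect gamma(0):
  gamma(0) [0.956736 - (-0.474744)(-0.496212)] = c_0 = 1
  gamma(0) * 0.721162 = 1
  gamma(0) = 1 / 0.721162 = 1.38665.
  gamma(1) = A gamma(0) = (-0.496212)(1.38665) = -0.688073.
Therefore gamma(1) = -0.6881 (to 4 decimal places).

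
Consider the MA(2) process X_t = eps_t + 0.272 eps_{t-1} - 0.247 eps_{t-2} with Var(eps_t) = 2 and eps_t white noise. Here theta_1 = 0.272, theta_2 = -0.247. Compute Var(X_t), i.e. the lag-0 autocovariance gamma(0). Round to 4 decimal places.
\gamma(0) = 2.2700

For an MA(q) process X_t = eps_t + sum_i theta_i eps_{t-i} with
Var(eps_t) = sigma^2, the variance is
  gamma(0) = sigma^2 * (1 + sum_i theta_i^2).
  sum_i theta_i^2 = (0.272)^2 + (-0.247)^2 = 0.073984 + 0.061009 = 0.134993.
  gamma(0) = 2 * (1 + 0.134993) = 2 * 1.134993 = 2.269986, which rounds to 2.2700.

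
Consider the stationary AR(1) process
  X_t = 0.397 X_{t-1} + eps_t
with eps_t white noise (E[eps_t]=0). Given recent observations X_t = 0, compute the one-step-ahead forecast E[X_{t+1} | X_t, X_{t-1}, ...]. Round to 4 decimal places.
E[X_{t+1} \mid \mathcal F_t] = 0.0000

For an AR(p) model X_t = c + sum_i phi_i X_{t-i} + eps_t, the
one-step-ahead conditional mean is
  E[X_{t+1} | X_t, ...] = c + sum_i phi_i X_{t+1-i}.
Substitute known values:
  E[X_{t+1} | ...] = (0.397) * (0)
                   = 0.0000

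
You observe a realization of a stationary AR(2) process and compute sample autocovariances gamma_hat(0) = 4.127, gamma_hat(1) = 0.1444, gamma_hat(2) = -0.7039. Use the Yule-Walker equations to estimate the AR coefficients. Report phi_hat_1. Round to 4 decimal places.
\hat\phi_{1} = 0.0410

The Yule-Walker equations for an AR(p) process read, in matrix form,
  Gamma_p phi = r_p,   with   (Gamma_p)_{ij} = gamma(|i - j|),
                       (r_p)_i = gamma(i),   i,j = 1..p.
Substitute the sample gammas (Toeplitz matrix and right-hand side of size 2):
  Gamma_p = [[4.127, 0.1444], [0.1444, 4.127]]
  r_p     = [0.1444, -0.7039]
Written out:
  4.127 phi_1 + 0.1444 phi_2 = 0.1444
  0.1444 phi_1 + 4.127 phi_2 = -0.7039
Solve by Cramer's rule:
  det = gamma(0)^2 - gamma(1)^2 = (4.127)^2 - (0.1444)^2 = 17.032129 - 0.02085136 = 17.01127764
  phi_hat_1 = [gamma(1) gamma(0) - gamma(1) gamma(2)] / det = [(0.1444)(4.127) - (0.1444)(-0.7039)] / 17.01127764 = 0.69758196 / 17.01127764 = 0.041
  phi_hat_2 = [gamma(0) gamma(2) - gamma(1)^2] / det = [(4.127)(-0.7039) - (0.1444)^2] / 17.01127764 = -2.92584666 / 17.01127764 = -0.172
So phi_hat = [0.0410, -0.1720].
Therefore phi_hat_1 = 0.0410.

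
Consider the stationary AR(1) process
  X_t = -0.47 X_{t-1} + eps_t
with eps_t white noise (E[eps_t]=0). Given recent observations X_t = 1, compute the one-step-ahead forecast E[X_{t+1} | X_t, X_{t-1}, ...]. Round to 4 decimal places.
E[X_{t+1} \mid \mathcal F_t] = -0.4700

For an AR(p) model X_t = c + sum_i phi_i X_{t-i} + eps_t, the
one-step-ahead conditional mean is
  E[X_{t+1} | X_t, ...] = c + sum_i phi_i X_{t+1-i}.
Substitute known values:
  E[X_{t+1} | ...] = (-0.47) * (1)
                   = -0.4700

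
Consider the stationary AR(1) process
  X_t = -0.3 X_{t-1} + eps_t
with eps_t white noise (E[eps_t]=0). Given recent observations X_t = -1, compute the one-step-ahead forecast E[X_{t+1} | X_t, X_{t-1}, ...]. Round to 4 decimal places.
E[X_{t+1} \mid \mathcal F_t] = 0.3000

For an AR(p) model X_t = c + sum_i phi_i X_{t-i} + eps_t, the
one-step-ahead conditional mean is
  E[X_{t+1} | X_t, ...] = c + sum_i phi_i X_{t+1-i}.
Substitute known values:
  E[X_{t+1} | ...] = (-0.3) * (-1)
                   = 0.3000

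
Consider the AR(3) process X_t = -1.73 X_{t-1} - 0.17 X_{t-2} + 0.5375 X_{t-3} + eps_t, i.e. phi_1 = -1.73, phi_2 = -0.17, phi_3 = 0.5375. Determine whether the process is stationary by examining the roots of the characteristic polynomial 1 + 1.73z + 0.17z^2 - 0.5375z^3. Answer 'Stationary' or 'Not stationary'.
\text{Not stationary}

The AR(p) characteristic polynomial is P(z) = 1 + 1.73z + 0.17z^2 - 0.5375z^3.
Stationarity requires all roots to lie outside the unit circle, i.e. |z| > 1 for every root.
Degree 3: look for a simple real root z0 first, then factor out (1 - z/z0) and solve the remaining quadratic.
Testing z0 = -0.8: P(-0.8) = 1 + (1.73)(-0.8) + (0.17)(-0.8)^2 + (-0.5375)(-0.8)^3
  = 1 + (-1.384) + (0.1088) + (0.2752) = 0.  So z_0 = -0.8 is a root, |z_0| = 0.8.
Divide out the factor (1 + 1.25 z) = (1 - z/z0) (since 1/z0 = -1.25):
  P(z) = (1 + 1.25 z)(1 + (0.48) z + (-0.43) z^2)
  [check: z-coef 0.48 - (-1.25) = 1.73; z^2-coef -0.43 - (-1.25)(0.48) = 0.17; z^3-coef -(-1.25)(-0.43) = -0.5375.]
Remaining roots from the quadratic factor 1 + (0.48) z + (-0.43) z^2:
  Set 1 + (0.48) z + (-0.43) z^2 = 0, i.e. a z^2 + b z + c = 0 with a = -0.43, b = 0.48, c = 1.
  Discriminant D = b^2 - 4ac = (0.48)^2 - 4*(-0.43)*1 = 0.2304 - (-1.72) = 1.9504.
  D >= 0, so the roots are real: z = (-b +/- sqrt(D)) / (2a) = (-0.48 +/- 1.396567) / (-0.86).
    z_1 = (-0.48 + 1.396567) / (-0.86) = -1.0658,   |z_1| = 1.0658.
    z_2 = (-0.48 - 1.396567) / (-0.86) = 2.1821,   |z_2| = 2.1821.
Moduli of all roots: 0.8000, 1.0658, 2.1821.
All moduli strictly greater than 1? No.
Verdict: Not stationary.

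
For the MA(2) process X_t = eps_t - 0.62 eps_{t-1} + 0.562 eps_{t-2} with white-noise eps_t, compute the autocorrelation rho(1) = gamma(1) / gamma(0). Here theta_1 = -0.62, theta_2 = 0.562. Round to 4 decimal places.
\rho(1) = -0.5696

For an MA(q) process with theta_0 = 1, the autocovariance is
  gamma(k) = sigma^2 * sum_{i=0..q-k} theta_i * theta_{i+k},
and rho(k) = gamma(k) / gamma(0). Sigma^2 cancels.
  numerator   = (1)*(-0.62) + (-0.62)*(0.562) = -0.96844.
  denominator = (1)^2 + (-0.62)^2 + (0.562)^2 = 1.700244.
  rho(1) = -0.96844 / 1.700244 = -0.5696.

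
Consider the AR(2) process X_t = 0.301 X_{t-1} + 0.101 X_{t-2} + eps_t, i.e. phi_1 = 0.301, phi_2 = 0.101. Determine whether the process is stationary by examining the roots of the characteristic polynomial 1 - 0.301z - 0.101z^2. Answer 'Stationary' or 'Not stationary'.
\text{Stationary}

The AR(p) characteristic polynomial is P(z) = 1 - 0.301z - 0.101z^2.
Stationarity requires all roots to lie outside the unit circle, i.e. |z| > 1 for every root.
Set 1 + (-0.301) z + (-0.101) z^2 = 0, i.e. a z^2 + b z + c = 0 with a = -0.101, b = -0.301, c = 1.
Discriminant D = b^2 - 4ac = (-0.301)^2 - 4*(-0.101)*1 = 0.090601 - (-0.404) = 0.494601.
D >= 0, so the roots are real: z = (-b +/- sqrt(D)) / (2a) = (0.301 +/- 0.703279) / (-0.202).
  z_1 = (0.301 + 0.703279) / (-0.202) = -4.9717,   |z_1| = 4.9717.
  z_2 = (0.301 - 0.703279) / (-0.202) = 1.9915,   |z_2| = 1.9915.
Moduli of all roots: 4.9717, 1.9915.
All moduli strictly greater than 1? Yes.
Verdict: Stationary.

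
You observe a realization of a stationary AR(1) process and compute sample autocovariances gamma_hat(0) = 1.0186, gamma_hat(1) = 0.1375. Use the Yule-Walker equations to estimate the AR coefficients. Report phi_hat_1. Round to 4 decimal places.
\hat\phi_{1} = 0.1350

The Yule-Walker equations for an AR(p) process read, in matrix form,
  Gamma_p phi = r_p,   with   (Gamma_p)_{ij} = gamma(|i - j|),
                       (r_p)_i = gamma(i),   i,j = 1..p.
Substitute the sample gammas (Toeplitz matrix and right-hand side of size 1):
  Gamma_p = [[1.0186]]
  r_p     = [0.1375]
With p = 1 this is the single equation gamma(0) phi_1 = gamma(1):
  phi_hat_1 = gamma(1) / gamma(0) = 0.1375 / 1.0186 = 0.1350.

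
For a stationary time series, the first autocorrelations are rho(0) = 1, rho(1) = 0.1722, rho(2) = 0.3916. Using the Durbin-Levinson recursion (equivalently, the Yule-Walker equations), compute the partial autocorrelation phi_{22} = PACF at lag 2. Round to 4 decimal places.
\phi_{22} = 0.3730

The PACF at lag k is phi_{kk}, the last component of the solution
to the Yule-Walker system G_k phi = r_k where
  (G_k)_{ij} = rho(|i - j|), (r_k)_i = rho(i), i,j = 1..k.
Equivalently, Durbin-Levinson gives phi_{kk} iteratively:
  phi_{11} = rho(1)
  phi_{kk} = [rho(k) - sum_{j=1..k-1} phi_{k-1,j} rho(k-j)]
            / [1 - sum_{j=1..k-1} phi_{k-1,j} rho(j)],
  phi_{k,j} = phi_{k-1,j} - phi_{kk} phi_{k-1,k-j},  j = 1..k-1.
Step k = 1:
  phi_11 = rho(1) = 0.1722.
Step k = 2:
  phi_22 = [rho(2) - phi_11 rho(1)] / [1 - phi_11 rho(1)] = [0.3916 - (0.1722)(0.1722)] / [1 - (0.1722)(0.1722)]
         = 0.36194716 / 0.97034716 = 0.373.
Therefore phi_{22} = 0.3730.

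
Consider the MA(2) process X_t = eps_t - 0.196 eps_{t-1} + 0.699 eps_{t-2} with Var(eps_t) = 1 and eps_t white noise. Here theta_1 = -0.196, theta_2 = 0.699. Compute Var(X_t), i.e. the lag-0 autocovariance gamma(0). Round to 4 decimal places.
\gamma(0) = 1.5270

For an MA(q) process X_t = eps_t + sum_i theta_i eps_{t-i} with
Var(eps_t) = sigma^2, the variance is
  gamma(0) = sigma^2 * (1 + sum_i theta_i^2).
  sum_i theta_i^2 = (-0.196)^2 + (0.699)^2 = 0.038416 + 0.488601 = 0.527017.
  gamma(0) = 1 * (1 + 0.527017) = 1 * 1.527017 = 1.527017, which rounds to 1.5270.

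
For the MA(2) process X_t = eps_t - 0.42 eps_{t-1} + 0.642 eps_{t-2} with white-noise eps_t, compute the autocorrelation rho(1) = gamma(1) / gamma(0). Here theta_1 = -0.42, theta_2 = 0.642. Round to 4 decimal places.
\rho(1) = -0.4341

For an MA(q) process with theta_0 = 1, the autocovariance is
  gamma(k) = sigma^2 * sum_{i=0..q-k} theta_i * theta_{i+k},
and rho(k) = gamma(k) / gamma(0). Sigma^2 cancels.
  numerator   = (1)*(-0.42) + (-0.42)*(0.642) = -0.68964.
  denominator = (1)^2 + (-0.42)^2 + (0.642)^2 = 1.588564.
  rho(1) = -0.68964 / 1.588564 = -0.4341.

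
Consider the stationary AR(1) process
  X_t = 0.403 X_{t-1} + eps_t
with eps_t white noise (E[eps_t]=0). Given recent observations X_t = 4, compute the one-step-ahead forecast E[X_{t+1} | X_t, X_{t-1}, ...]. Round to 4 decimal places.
E[X_{t+1} \mid \mathcal F_t] = 1.6120

For an AR(p) model X_t = c + sum_i phi_i X_{t-i} + eps_t, the
one-step-ahead conditional mean is
  E[X_{t+1} | X_t, ...] = c + sum_i phi_i X_{t+1-i}.
Substitute known values:
  E[X_{t+1} | ...] = (0.403) * (4)
                   = 1.6120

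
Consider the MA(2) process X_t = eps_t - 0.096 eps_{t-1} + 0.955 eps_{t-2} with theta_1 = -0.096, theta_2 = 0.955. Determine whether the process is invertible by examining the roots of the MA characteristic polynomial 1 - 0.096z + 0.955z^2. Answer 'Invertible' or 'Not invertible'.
\text{Invertible}

The MA(q) characteristic polynomial is P(z) = 1 - 0.096z + 0.955z^2.
Invertibility requires all roots to lie outside the unit circle, i.e. |z| > 1 for every root.
Set 1 + (-0.096) z + (0.955) z^2 = 0, i.e. a z^2 + b z + c = 0 with a = 0.955, b = -0.096, c = 1.
Discriminant D = b^2 - 4ac = (-0.096)^2 - 4*(0.955)*1 = 0.009216 - (3.82) = -3.810784.
D < 0, so the roots are the complex-conjugate pair z = (-b +/- i sqrt(-D)) / (2a) = 0.0503 +/- 1.0221i.
For a conjugate pair |z|^2 = z * conj(z) = (product of roots) = c/a = 1/(0.955) = 1.04712, so |z| = sqrt(1.04712) = 1.0233 for both roots.
Moduli of all roots: 1.0233, 1.0233.
All moduli strictly greater than 1? Yes.
Verdict: Invertible.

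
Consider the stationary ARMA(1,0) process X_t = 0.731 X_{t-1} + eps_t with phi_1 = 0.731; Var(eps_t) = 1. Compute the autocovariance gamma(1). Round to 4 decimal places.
\gamma(1) = 1.5699

Multiply the model equation by X_{t-k} and take expectations. With theta_0 = psi_0 = 1 and psi_j the MA(infinity) weights, this gives
  gamma(k) - sum_i phi_i gamma(k-i) = c_k,
  c_k = sigma^2 * sum_{j=k..q} theta_j psi_{j-k}   (c_k = 0 for k > q),
using gamma(-m) = gamma(m).
Pure AR (q = 0): c_0 = sigma^2 = 1, c_k = 0 for k >= 1.
Equations for k = 0 and k = 1 (AR order 1):
  gamma(0) = phi_1 gamma(1) + c_0
  gamma(1) = phi_1 gamma(0) + c_1
Substituting the second into the first: gamma(0) (1 - phi_1^2) = c_0 + phi_1 c_1, so
  gamma(0) = c_0 / (1 - phi_1^2) = 1 / (1 - (0.731)^2) = 1 / 0.465639 = 2.147586.
  gamma(1) = phi_1 gamma(0) = (0.731)(2.147586) = 1.569886.
Therefore gamma(1) = 1.5699 (to 4 decimal places).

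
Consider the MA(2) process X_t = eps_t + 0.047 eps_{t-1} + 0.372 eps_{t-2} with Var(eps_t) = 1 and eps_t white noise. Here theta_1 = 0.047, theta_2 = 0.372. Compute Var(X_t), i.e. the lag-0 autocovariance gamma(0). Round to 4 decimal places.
\gamma(0) = 1.1406

For an MA(q) process X_t = eps_t + sum_i theta_i eps_{t-i} with
Var(eps_t) = sigma^2, the variance is
  gamma(0) = sigma^2 * (1 + sum_i theta_i^2).
  sum_i theta_i^2 = (0.047)^2 + (0.372)^2 = 0.002209 + 0.138384 = 0.140593.
  gamma(0) = 1 * (1 + 0.140593) = 1 * 1.140593 = 1.140593, which rounds to 1.1406.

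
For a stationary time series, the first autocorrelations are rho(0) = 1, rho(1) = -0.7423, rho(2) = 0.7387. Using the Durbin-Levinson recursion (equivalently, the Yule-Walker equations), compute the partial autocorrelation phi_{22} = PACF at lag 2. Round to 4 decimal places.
\phi_{22} = 0.4180

The PACF at lag k is phi_{kk}, the last component of the solution
to the Yule-Walker system G_k phi = r_k where
  (G_k)_{ij} = rho(|i - j|), (r_k)_i = rho(i), i,j = 1..k.
Equivalently, Durbin-Levinson gives phi_{kk} iteratively:
  phi_{11} = rho(1)
  phi_{kk} = [rho(k) - sum_{j=1..k-1} phi_{k-1,j} rho(k-j)]
            / [1 - sum_{j=1..k-1} phi_{k-1,j} rho(j)],
  phi_{k,j} = phi_{k-1,j} - phi_{kk} phi_{k-1,k-j},  j = 1..k-1.
Step k = 1:
  phi_11 = rho(1) = -0.7423.
Step k = 2:
  phi_22 = [rho(2) - phi_11 rho(1)] / [1 - phi_11 rho(1)] = [0.7387 - (-0.7423)(-0.7423)] / [1 - (-0.7423)(-0.7423)]
         = 0.18769071 / 0.44899071 = 0.418.
Therefore phi_{22} = 0.4180.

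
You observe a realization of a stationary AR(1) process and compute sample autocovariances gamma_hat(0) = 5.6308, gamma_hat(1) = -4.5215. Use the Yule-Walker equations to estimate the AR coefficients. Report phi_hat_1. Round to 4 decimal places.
\hat\phi_{1} = -0.8030

The Yule-Walker equations for an AR(p) process read, in matrix form,
  Gamma_p phi = r_p,   with   (Gamma_p)_{ij} = gamma(|i - j|),
                       (r_p)_i = gamma(i),   i,j = 1..p.
Substitute the sample gammas (Toeplitz matrix and right-hand side of size 1):
  Gamma_p = [[5.6308]]
  r_p     = [-4.5215]
With p = 1 this is the single equation gamma(0) phi_1 = gamma(1):
  phi_hat_1 = gamma(1) / gamma(0) = -4.5215 / 5.6308 = -0.8030.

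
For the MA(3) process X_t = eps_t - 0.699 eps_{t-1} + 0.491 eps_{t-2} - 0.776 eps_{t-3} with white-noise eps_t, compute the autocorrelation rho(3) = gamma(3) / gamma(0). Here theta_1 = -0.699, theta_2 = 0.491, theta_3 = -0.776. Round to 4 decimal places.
\rho(3) = -0.3328

For an MA(q) process with theta_0 = 1, the autocovariance is
  gamma(k) = sigma^2 * sum_{i=0..q-k} theta_i * theta_{i+k},
and rho(k) = gamma(k) / gamma(0). Sigma^2 cancels.
  numerator   = (1)*(-0.776) = -0.776.
  denominator = (1)^2 + (-0.699)^2 + (0.491)^2 + (-0.776)^2 = 2.331858.
  rho(3) = -0.776 / 2.331858 = -0.3328.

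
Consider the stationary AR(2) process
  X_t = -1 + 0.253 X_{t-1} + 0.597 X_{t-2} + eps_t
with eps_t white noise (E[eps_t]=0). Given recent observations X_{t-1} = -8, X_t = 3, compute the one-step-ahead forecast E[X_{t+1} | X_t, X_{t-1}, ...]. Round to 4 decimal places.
E[X_{t+1} \mid \mathcal F_t] = -5.0170

For an AR(p) model X_t = c + sum_i phi_i X_{t-i} + eps_t, the
one-step-ahead conditional mean is
  E[X_{t+1} | X_t, ...] = c + sum_i phi_i X_{t+1-i}.
Substitute known values:
  E[X_{t+1} | ...] = -1 + (0.253) * (3) + (0.597) * (-8)
                   = -5.0170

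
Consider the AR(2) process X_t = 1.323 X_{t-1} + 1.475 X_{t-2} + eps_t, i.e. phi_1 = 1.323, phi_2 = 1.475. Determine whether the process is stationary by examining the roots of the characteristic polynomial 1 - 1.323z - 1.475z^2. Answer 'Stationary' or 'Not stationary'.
\text{Not stationary}

The AR(p) characteristic polynomial is P(z) = 1 - 1.323z - 1.475z^2.
Stationarity requires all roots to lie outside the unit circle, i.e. |z| > 1 for every root.
Set 1 + (-1.323) z + (-1.475) z^2 = 0, i.e. a z^2 + b z + c = 0 with a = -1.475, b = -1.323, c = 1.
Discriminant D = b^2 - 4ac = (-1.323)^2 - 4*(-1.475)*1 = 1.750329 - (-5.9) = 7.650329.
D >= 0, so the roots are real: z = (-b +/- sqrt(D)) / (2a) = (1.323 +/- 2.765923) / (-2.95).
  z_1 = (1.323 + 2.765923) / (-2.95) = -1.3861,   |z_1| = 1.3861.
  z_2 = (1.323 - 2.765923) / (-2.95) = 0.4891,   |z_2| = 0.4891.
Moduli of all roots: 1.3861, 0.4891.
All moduli strictly greater than 1? No.
Verdict: Not stationary.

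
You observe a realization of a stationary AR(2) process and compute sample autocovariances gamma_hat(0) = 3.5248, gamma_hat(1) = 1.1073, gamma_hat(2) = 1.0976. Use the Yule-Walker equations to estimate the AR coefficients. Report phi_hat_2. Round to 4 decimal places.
\hat\phi_{2} = 0.2360

The Yule-Walker equations for an AR(p) process read, in matrix form,
  Gamma_p phi = r_p,   with   (Gamma_p)_{ij} = gamma(|i - j|),
                       (r_p)_i = gamma(i),   i,j = 1..p.
Substitute the sample gammas (Toeplitz matrix and right-hand side of size 2):
  Gamma_p = [[3.5248, 1.1073], [1.1073, 3.5248]]
  r_p     = [1.1073, 1.0976]
Written out:
  3.5248 phi_1 + 1.1073 phi_2 = 1.1073
  1.1073 phi_1 + 3.5248 phi_2 = 1.0976
Solve by Cramer's rule:
  det = gamma(0)^2 - gamma(1)^2 = (3.5248)^2 - (1.1073)^2 = 12.42421504 - 1.22611329 = 11.19810175
  phi_hat_1 = [gamma(1) gamma(0) - gamma(1) gamma(2)] / det = [(1.1073)(3.5248) - (1.1073)(1.0976)] / 11.19810175 = 2.68763856 / 11.19810175 = 0.24
  phi_hat_2 = [gamma(0) gamma(2) - gamma(1)^2] / det = [(3.5248)(1.0976) - (1.1073)^2] / 11.19810175 = 2.64270719 / 11.19810175 = 0.236
So phi_hat = [0.2400, 0.2360].
Therefore phi_hat_2 = 0.2360.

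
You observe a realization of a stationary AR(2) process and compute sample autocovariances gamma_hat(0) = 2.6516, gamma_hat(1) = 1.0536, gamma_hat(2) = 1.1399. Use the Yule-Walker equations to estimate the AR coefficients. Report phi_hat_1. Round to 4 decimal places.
\hat\phi_{1} = 0.2690

The Yule-Walker equations for an AR(p) process read, in matrix form,
  Gamma_p phi = r_p,   with   (Gamma_p)_{ij} = gamma(|i - j|),
                       (r_p)_i = gamma(i),   i,j = 1..p.
Substitute the sample gammas (Toeplitz matrix and right-hand side of size 2):
  Gamma_p = [[2.6516, 1.0536], [1.0536, 2.6516]]
  r_p     = [1.0536, 1.1399]
Written out:
  2.6516 phi_1 + 1.0536 phi_2 = 1.0536
  1.0536 phi_1 + 2.6516 phi_2 = 1.1399
Solve by Cramer's rule:
  det = gamma(0)^2 - gamma(1)^2 = (2.6516)^2 - (1.0536)^2 = 7.03098256 - 1.11007296 = 5.9209096
  phi_hat_1 = [gamma(1) gamma(0) - gamma(1) gamma(2)] / det = [(1.0536)(2.6516) - (1.0536)(1.1399)] / 5.9209096 = 1.59272712 / 5.9209096 = 0.269
  phi_hat_2 = [gamma(0) gamma(2) - gamma(1)^2] / det = [(2.6516)(1.1399) - (1.0536)^2] / 5.9209096 = 1.91248588 / 5.9209096 = 0.323
So phi_hat = [0.2690, 0.3230].
Therefore phi_hat_1 = 0.2690.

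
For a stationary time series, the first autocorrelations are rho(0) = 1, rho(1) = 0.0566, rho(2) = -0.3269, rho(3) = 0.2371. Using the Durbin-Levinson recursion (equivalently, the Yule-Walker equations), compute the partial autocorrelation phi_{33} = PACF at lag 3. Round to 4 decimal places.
\phi_{33} = 0.3160

The PACF at lag k is phi_{kk}, the last component of the solution
to the Yule-Walker system G_k phi = r_k where
  (G_k)_{ij} = rho(|i - j|), (r_k)_i = rho(i), i,j = 1..k.
Equivalently, Durbin-Levinson gives phi_{kk} iteratively:
  phi_{11} = rho(1)
  phi_{kk} = [rho(k) - sum_{j=1..k-1} phi_{k-1,j} rho(k-j)]
            / [1 - sum_{j=1..k-1} phi_{k-1,j} rho(j)],
  phi_{k,j} = phi_{k-1,j} - phi_{kk} phi_{k-1,k-j},  j = 1..k-1.
Step k = 1:
  phi_11 = rho(1) = 0.0566.
Step k = 2:
  phi_22 = [rho(2) - phi_11 rho(1)] / [1 - phi_11 rho(1)] = [-0.3269 - (0.0566)(0.0566)] / [1 - (0.0566)(0.0566)]
         = -0.33010356 / 0.99679644 = -0.331164.
  Update: phi_21 = phi_11 - phi_22 phi_11 = 0.0566 - (-0.331164)(0.0566) = 0.075344.
Step k = 3:
  phi_33 = [rho(3) - phi_21 rho(2) - phi_22 rho(1)] / [1 - phi_21 rho(1) - phi_22 rho(2)]
    numerator   = 0.2371 - (0.075344)(-0.3269) - (-0.331164)(0.0566) = 0.28047383
    denominator = 1 - (0.075344)(0.0566) - (-0.331164)(-0.3269) = 0.88747787
  phi_33 = 0.28047383 / 0.88747787 = 0.316.
Therefore phi_{33} = 0.3160.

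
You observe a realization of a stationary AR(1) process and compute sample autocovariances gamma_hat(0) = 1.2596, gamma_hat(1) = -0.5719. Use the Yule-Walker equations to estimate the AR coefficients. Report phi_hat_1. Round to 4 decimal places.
\hat\phi_{1} = -0.4540

The Yule-Walker equations for an AR(p) process read, in matrix form,
  Gamma_p phi = r_p,   with   (Gamma_p)_{ij} = gamma(|i - j|),
                       (r_p)_i = gamma(i),   i,j = 1..p.
Substitute the sample gammas (Toeplitz matrix and right-hand side of size 1):
  Gamma_p = [[1.2596]]
  r_p     = [-0.5719]
With p = 1 this is the single equation gamma(0) phi_1 = gamma(1):
  phi_hat_1 = gamma(1) / gamma(0) = -0.5719 / 1.2596 = -0.4540.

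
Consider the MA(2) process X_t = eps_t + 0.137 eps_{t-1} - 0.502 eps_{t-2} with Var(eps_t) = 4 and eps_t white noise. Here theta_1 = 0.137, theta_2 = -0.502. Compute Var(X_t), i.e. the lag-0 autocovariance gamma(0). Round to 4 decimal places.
\gamma(0) = 5.0831

For an MA(q) process X_t = eps_t + sum_i theta_i eps_{t-i} with
Var(eps_t) = sigma^2, the variance is
  gamma(0) = sigma^2 * (1 + sum_i theta_i^2).
  sum_i theta_i^2 = (0.137)^2 + (-0.502)^2 = 0.018769 + 0.252004 = 0.270773.
  gamma(0) = 4 * (1 + 0.270773) = 4 * 1.270773 = 5.083092, which rounds to 5.0831.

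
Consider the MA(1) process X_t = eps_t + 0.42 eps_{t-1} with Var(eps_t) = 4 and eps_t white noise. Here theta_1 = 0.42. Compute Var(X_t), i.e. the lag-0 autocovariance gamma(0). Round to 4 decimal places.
\gamma(0) = 4.7056

For an MA(q) process X_t = eps_t + sum_i theta_i eps_{t-i} with
Var(eps_t) = sigma^2, the variance is
  gamma(0) = sigma^2 * (1 + sum_i theta_i^2).
  sum_i theta_i^2 = (0.42)^2 = 0.1764.
  gamma(0) = 4 * (1 + 0.1764) = 4 * 1.1764 = 4.7056.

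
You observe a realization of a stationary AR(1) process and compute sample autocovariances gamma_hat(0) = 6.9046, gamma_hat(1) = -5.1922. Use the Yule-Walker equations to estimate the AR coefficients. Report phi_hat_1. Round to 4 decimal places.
\hat\phi_{1} = -0.7520

The Yule-Walker equations for an AR(p) process read, in matrix form,
  Gamma_p phi = r_p,   with   (Gamma_p)_{ij} = gamma(|i - j|),
                       (r_p)_i = gamma(i),   i,j = 1..p.
Substitute the sample gammas (Toeplitz matrix and right-hand side of size 1):
  Gamma_p = [[6.9046]]
  r_p     = [-5.1922]
With p = 1 this is the single equation gamma(0) phi_1 = gamma(1):
  phi_hat_1 = gamma(1) / gamma(0) = -5.1922 / 6.9046 = -0.7520.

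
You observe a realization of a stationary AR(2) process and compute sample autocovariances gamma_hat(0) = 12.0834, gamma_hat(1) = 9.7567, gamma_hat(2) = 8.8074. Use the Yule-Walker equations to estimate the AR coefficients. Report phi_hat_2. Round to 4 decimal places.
\hat\phi_{2} = 0.2210

The Yule-Walker equations for an AR(p) process read, in matrix form,
  Gamma_p phi = r_p,   with   (Gamma_p)_{ij} = gamma(|i - j|),
                       (r_p)_i = gamma(i),   i,j = 1..p.
Substitute the sample gammas (Toeplitz matrix and right-hand side of size 2):
  Gamma_p = [[12.0834, 9.7567], [9.7567, 12.0834]]
  r_p     = [9.7567, 8.8074]
Written out:
  12.0834 phi_1 + 9.7567 phi_2 = 9.7567
  9.7567 phi_1 + 12.0834 phi_2 = 8.8074
Solve by Cramer's rule:
  det = gamma(0)^2 - gamma(1)^2 = (12.0834)^2 - (9.7567)^2 = 146.00855556 - 95.19319489 = 50.81536067
  phi_hat_1 = [gamma(1) gamma(0) - gamma(1) gamma(2)] / det = [(9.7567)(12.0834) - (9.7567)(8.8074)] / 50.81536067 = 31.9629492 / 50.81536067 = 0.629
  phi_hat_2 = [gamma(0) gamma(2) - gamma(1)^2] / det = [(12.0834)(8.8074) - (9.7567)^2] / 50.81536067 = 11.23014227 / 50.81536067 = 0.221
So phi_hat = [0.6290, 0.2210].
Therefore phi_hat_2 = 0.2210.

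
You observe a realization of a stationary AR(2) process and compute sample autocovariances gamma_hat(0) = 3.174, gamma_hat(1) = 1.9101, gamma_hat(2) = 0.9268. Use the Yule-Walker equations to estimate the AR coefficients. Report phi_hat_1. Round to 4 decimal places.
\hat\phi_{1} = 0.6680

The Yule-Walker equations for an AR(p) process read, in matrix form,
  Gamma_p phi = r_p,   with   (Gamma_p)_{ij} = gamma(|i - j|),
                       (r_p)_i = gamma(i),   i,j = 1..p.
Substitute the sample gammas (Toeplitz matrix and right-hand side of size 2):
  Gamma_p = [[3.174, 1.9101], [1.9101, 3.174]]
  r_p     = [1.9101, 0.9268]
Written out:
  3.174 phi_1 + 1.9101 phi_2 = 1.9101
  1.9101 phi_1 + 3.174 phi_2 = 0.9268
Solve by Cramer's rule:
  det = gamma(0)^2 - gamma(1)^2 = (3.174)^2 - (1.9101)^2 = 10.074276 - 3.64848201 = 6.42579399
  phi_hat_1 = [gamma(1) gamma(0) - gamma(1) gamma(2)] / det = [(1.9101)(3.174) - (1.9101)(0.9268)] / 6.42579399 = 4.29237672 / 6.42579399 = 0.668
  phi_hat_2 = [gamma(0) gamma(2) - gamma(1)^2] / det = [(3.174)(0.9268) - (1.9101)^2] / 6.42579399 = -0.70681881 / 6.42579399 = -0.11
So phi_hat = [0.6680, -0.1100].
Therefore phi_hat_1 = 0.6680.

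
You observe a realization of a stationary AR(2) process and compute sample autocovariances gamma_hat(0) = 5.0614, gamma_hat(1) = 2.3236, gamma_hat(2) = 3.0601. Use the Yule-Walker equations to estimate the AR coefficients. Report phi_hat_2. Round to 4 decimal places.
\hat\phi_{2} = 0.4990

The Yule-Walker equations for an AR(p) process read, in matrix form,
  Gamma_p phi = r_p,   with   (Gamma_p)_{ij} = gamma(|i - j|),
                       (r_p)_i = gamma(i),   i,j = 1..p.
Substitute the sample gammas (Toeplitz matrix and right-hand side of size 2):
  Gamma_p = [[5.0614, 2.3236], [2.3236, 5.0614]]
  r_p     = [2.3236, 3.0601]
Written out:
  5.0614 phi_1 + 2.3236 phi_2 = 2.3236
  2.3236 phi_1 + 5.0614 phi_2 = 3.0601
Solve by Cramer's rule:
  det = gamma(0)^2 - gamma(1)^2 = (5.0614)^2 - (2.3236)^2 = 25.61776996 - 5.39911696 = 20.218653
  phi_hat_1 = [gamma(1) gamma(0) - gamma(1) gamma(2)] / det = [(2.3236)(5.0614) - (2.3236)(3.0601)] / 20.218653 = 4.65022068 / 20.218653 = 0.23
  phi_hat_2 = [gamma(0) gamma(2) - gamma(1)^2] / det = [(5.0614)(3.0601) - (2.3236)^2] / 20.218653 = 10.08927318 / 20.218653 = 0.499
So phi_hat = [0.2300, 0.4990].
Therefore phi_hat_2 = 0.4990.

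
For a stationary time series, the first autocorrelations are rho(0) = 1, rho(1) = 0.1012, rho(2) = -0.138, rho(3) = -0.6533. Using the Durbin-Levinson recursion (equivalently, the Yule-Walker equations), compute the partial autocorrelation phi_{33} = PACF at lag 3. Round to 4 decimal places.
\phi_{33} = -0.6429

The PACF at lag k is phi_{kk}, the last component of the solution
to the Yule-Walker system G_k phi = r_k where
  (G_k)_{ij} = rho(|i - j|), (r_k)_i = rho(i), i,j = 1..k.
Equivalently, Durbin-Levinson gives phi_{kk} iteratively:
  phi_{11} = rho(1)
  phi_{kk} = [rho(k) - sum_{j=1..k-1} phi_{k-1,j} rho(k-j)]
            / [1 - sum_{j=1..k-1} phi_{k-1,j} rho(j)],
  phi_{k,j} = phi_{k-1,j} - phi_{kk} phi_{k-1,k-j},  j = 1..k-1.
Step k = 1:
  phi_11 = rho(1) = 0.1012.
Step k = 2:
  phi_22 = [rho(2) - phi_11 rho(1)] / [1 - phi_11 rho(1)] = [-0.138 - (0.1012)(0.1012)] / [1 - (0.1012)(0.1012)]
         = -0.14824144 / 0.98975856 = -0.149775.
  Update: phi_21 = phi_11 - phi_22 phi_11 = 0.1012 - (-0.149775)(0.1012) = 0.116357.
Step k = 3:
  phi_33 = [rho(3) - phi_21 rho(2) - phi_22 rho(1)] / [1 - phi_21 rho(1) - phi_22 rho(2)]
    numerator   = -0.6533 - (0.116357)(-0.138) - (-0.149775)(0.1012) = -0.62208543
    denominator = 1 - (0.116357)(0.1012) - (-0.149775)(-0.138) = 0.96755565
  phi_33 = -0.62208543 / 0.96755565 = -0.6429.
Therefore phi_{33} = -0.6429.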